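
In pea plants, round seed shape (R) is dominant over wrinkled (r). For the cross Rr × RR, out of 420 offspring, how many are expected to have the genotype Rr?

Punnett square for Rr × RR:
Offspring genotypes: 2 RR, 2 Rr
Total offspring: 4
Count with target: 2
Probability: 2/4 = 1/2
Expected count = 1/2 × 420 = 210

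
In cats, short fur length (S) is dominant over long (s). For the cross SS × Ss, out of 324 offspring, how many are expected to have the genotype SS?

Punnett square for SS × Ss:
Offspring genotypes: 2 SS, 2 Ss
Total offspring: 4
Count with target: 2
Probability: 2/4 = 1/2
Expected count = 1/2 × 324 = 162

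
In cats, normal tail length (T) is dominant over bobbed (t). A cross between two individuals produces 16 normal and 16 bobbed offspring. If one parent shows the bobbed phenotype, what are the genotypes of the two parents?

Observed offspring: 16 normal, 16 bobbed
The observed ratio simplifies to 1:1. One parent shows bobbed, so its genotype must be tt. A 1:1 offspring split requires the other parent to be heterozygous (Tt).
Parent genotypes: tt × Tt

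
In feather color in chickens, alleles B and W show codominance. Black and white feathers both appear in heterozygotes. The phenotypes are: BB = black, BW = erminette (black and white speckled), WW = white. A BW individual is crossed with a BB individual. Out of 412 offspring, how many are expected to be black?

Punnett square for BW × BB:
Offspring genotypes: 2 BB, 2 BW
Phenotype counts: 2 black, 2 erminette (black and white speckled)
black: 2 out of 4 → fraction 1/2
Expected count = 1/2 × 412 = 206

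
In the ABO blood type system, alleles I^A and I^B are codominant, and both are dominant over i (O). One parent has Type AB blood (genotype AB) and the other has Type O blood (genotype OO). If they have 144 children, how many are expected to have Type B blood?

Cross: AB × OO
Possible offspring genotypes: 2 AO, 2 BO
Blood type counts: 2 Type A, 2 Type B
Probability of Type B: 2/4 = 1/2
Expected count = 1/2 × 144 = 72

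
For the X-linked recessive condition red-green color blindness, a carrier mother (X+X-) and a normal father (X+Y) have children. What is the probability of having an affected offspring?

Cross: X+X- × X+Y
Offspring: 1 X+X+, 1 X+Y, 1 X+X-, 1 X-Y
Probability of an affected offspring: 1/4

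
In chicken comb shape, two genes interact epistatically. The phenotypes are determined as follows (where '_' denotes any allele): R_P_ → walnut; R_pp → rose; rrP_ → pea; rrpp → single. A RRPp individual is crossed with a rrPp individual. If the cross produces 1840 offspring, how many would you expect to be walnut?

Cross: RRPp × rrPp — consider each gene separately:
R gene: RR × rr → 4 Rr → 4 R_ (out of 4)
P gene: Pp × Pp → 1 PP, 2 Pp, 1 pp → 3 P_ : 1 pp (out of 4)
Genotype classes (out of 4 × 4 = 16): R_P_ = 4×3 = 12; R_pp = 4×1 = 4
Apply the phenotype rules: R_P_ (12) → walnut; R_pp (4) → rose
Phenotype counts (out of 16): 12 walnut, 4 rose
walnut: 12 out of 16 → fraction 3/4
Expected count = 3/4 × 1840 = 1380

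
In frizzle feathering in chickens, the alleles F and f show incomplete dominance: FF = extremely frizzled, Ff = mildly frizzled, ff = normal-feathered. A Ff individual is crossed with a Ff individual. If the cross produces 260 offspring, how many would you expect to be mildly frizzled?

Punnett square for Ff × Ff:
Offspring genotypes: 1 FF, 2 Ff, 1 ff
Phenotype counts: 1 extremely frizzled, 2 mildly frizzled, 1 normal-feathered
mildly frizzled: 2 out of 4 → fraction 1/2
Expected count = 1/2 × 260 = 130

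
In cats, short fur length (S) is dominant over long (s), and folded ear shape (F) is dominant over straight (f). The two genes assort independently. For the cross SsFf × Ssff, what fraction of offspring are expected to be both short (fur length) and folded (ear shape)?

Dihybrid cross SsFf × Ssff — consider each gene separately:
fur length: Ss × Ss → 1 SS, 2 Ss, 1 ss → 3 S_ : 1 ss (out of 4)
ear shape: Ff × ff → 2 Ff, 2 ff → 2 F_ : 2 ff (out of 4)
Looking for: short (S_) and folded (F_)
P(short) = 3/4, P(folded) = 2/4
P(both) = 3/4 × 2/4 = 6/16 = 3/8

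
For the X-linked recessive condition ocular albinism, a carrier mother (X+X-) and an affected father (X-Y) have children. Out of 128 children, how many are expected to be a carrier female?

Cross: X+X- × X-Y
Offspring: 1 X+X-, 1 X+Y, 1 X-X-, 1 X-Y
Probability of a carrier female: 1/4
Expected count = 1/4 × 128 = 32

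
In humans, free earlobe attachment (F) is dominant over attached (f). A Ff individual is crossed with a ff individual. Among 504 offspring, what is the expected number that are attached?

Punnett square for Ff × ff:
Offspring genotypes: 2 Ff, 2 ff
free: 2, attached: 2
attached: 2 out of 4 → fraction 1/2
Expected count = 1/2 × 504 = 252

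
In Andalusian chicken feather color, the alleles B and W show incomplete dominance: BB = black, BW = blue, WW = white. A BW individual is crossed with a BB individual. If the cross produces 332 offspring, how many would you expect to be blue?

Punnett square for BW × BB:
Offspring genotypes: 2 BB, 2 BW
Phenotype counts: 2 black, 2 blue
blue: 2 out of 4 → fraction 1/2
Expected count = 1/2 × 332 = 166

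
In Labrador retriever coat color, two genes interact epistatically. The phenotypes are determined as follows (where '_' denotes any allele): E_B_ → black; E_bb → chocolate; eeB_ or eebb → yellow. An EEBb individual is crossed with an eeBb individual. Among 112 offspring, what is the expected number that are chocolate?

Cross: EEBb × eeBb — consider each gene separately:
E gene: EE × ee → 4 Ee → 4 E_ (out of 4)
B gene: Bb × Bb → 1 BB, 2 Bb, 1 bb → 3 B_ : 1 bb (out of 4)
Genotype classes (out of 4 × 4 = 16): E_B_ = 4×3 = 12; E_bb = 4×1 = 4
Apply the phenotype rules: E_B_ (12) → black; E_bb (4) → chocolate
Phenotype counts (out of 16): 12 black, 4 chocolate
chocolate: 4 out of 16 → fraction 1/4
Expected count = 1/4 × 112 = 28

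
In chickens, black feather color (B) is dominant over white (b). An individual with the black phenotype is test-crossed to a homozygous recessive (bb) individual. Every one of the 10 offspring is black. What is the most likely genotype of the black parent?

Test cross: ? × bb
All offspring are black.
If the unknown parent were heterozygous (Bb), about half of 10 offspring would be white; none are. The unknown parent is most likely homozygous dominant (BB).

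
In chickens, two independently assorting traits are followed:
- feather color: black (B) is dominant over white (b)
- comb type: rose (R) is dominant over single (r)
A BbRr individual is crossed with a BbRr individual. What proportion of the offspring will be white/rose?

Dihybrid cross BbRr × BbRr — consider each gene separately:
feather color: Bb × Bb → 1 BB, 2 Bb, 1 bb → 3 B_ : 1 bb (out of 4)
comb type: Rr × Rr → 1 RR, 2 Rr, 1 rr → 3 R_ : 1 rr (out of 4)
Combine (counts out of 4 × 4 = 16): black/rose (B_R_) = 3×3 = 9; black/single (B_rr) = 3×1 = 3; white/rose (bbR_) = 1×3 = 3; white/single (bbrr) = 1×1 = 1
Phenotype counts (out of 16): 9 black/rose, 3 black/single, 3 white/rose, 1 white/single
white/rose: 3 out of 16
Probability: 3/16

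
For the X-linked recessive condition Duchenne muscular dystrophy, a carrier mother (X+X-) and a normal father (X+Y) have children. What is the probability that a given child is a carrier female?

Cross: X+X- × X+Y
Offspring: 1 X+X+, 1 X+Y, 1 X+X-, 1 X-Y
Probability of a carrier female: 1/4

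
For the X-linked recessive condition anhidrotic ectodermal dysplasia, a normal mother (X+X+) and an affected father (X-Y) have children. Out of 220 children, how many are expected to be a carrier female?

Cross: X+X+ × X-Y
Offspring: 2 X+X-, 2 X+Y
Probability of a carrier female: 2/4 = 1/2
Expected count = 1/2 × 220 = 110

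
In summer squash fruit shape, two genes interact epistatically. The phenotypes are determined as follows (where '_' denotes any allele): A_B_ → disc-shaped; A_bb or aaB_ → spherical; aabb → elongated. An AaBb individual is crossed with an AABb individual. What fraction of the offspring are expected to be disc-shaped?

Cross: AaBb × AABb — consider each gene separately:
A gene: Aa × AA → 2 AA, 2 Aa → 4 A_ (out of 4)
B gene: Bb × Bb → 1 BB, 2 Bb, 1 bb → 3 B_ : 1 bb (out of 4)
Genotype classes (out of 4 × 4 = 16): A_B_ = 4×3 = 12; A_bb = 4×1 = 4
Apply the phenotype rules: A_B_ (12) → disc-shaped; A_bb (4) → spherical
Phenotype counts (out of 16): 12 disc-shaped, 4 spherical
disc-shaped: 12 out of 16
Probability: 12/16 = 3/4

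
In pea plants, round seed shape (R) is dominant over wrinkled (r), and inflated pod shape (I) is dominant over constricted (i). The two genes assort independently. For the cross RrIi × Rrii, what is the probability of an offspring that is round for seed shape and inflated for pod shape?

Dihybrid cross RrIi × Rrii — consider each gene separately:
seed shape: Rr × Rr → 1 RR, 2 Rr, 1 rr → 3 R_ : 1 rr (out of 4)
pod shape: Ii × ii → 2 Ii, 2 ii → 2 I_ : 2 ii (out of 4)
Looking for: round (R_) and inflated (I_)
P(round) = 3/4, P(inflated) = 2/4
P(both) = 3/4 × 2/4 = 6/16 = 3/8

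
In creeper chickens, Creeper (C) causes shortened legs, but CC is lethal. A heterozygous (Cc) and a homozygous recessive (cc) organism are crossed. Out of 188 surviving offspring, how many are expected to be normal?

Cross: Cc × cc
Punnett square offspring (before lethality): 2 Cc, 2 cc
No CC offspring are produced in this cross.
normal: 2 out of 4 → fraction 1/2
Expected count = 1/2 × 188 = 94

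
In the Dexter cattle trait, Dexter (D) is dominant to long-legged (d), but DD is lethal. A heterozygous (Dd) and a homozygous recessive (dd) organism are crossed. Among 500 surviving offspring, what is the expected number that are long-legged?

Cross: Dd × dd
Punnett square offspring (before lethality): 2 Dd, 2 dd
No DD offspring are produced in this cross.
long-legged: 2 out of 4 → fraction 1/2
Expected count = 1/2 × 500 = 250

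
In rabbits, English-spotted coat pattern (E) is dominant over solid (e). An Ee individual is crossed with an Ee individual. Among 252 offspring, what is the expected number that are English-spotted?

Punnett square for Ee × Ee:
Offspring genotypes: 1 EE, 2 Ee, 1 ee
English-spotted: 3, solid: 1
English-spotted: 3 out of 4 → fraction 3/4
Expected count = 3/4 × 252 = 189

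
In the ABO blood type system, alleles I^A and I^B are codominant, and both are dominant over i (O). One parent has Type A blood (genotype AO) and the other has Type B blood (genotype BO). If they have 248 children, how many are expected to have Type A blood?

Cross: AO × BO
Possible offspring genotypes: 1 AB, 1 AO, 1 BO, 1 OO
Blood type counts: 1 Type AB, 1 Type A, 1 Type B, 1 Type O
Probability of Type A: 1/4
Expected count = 1/4 × 248 = 62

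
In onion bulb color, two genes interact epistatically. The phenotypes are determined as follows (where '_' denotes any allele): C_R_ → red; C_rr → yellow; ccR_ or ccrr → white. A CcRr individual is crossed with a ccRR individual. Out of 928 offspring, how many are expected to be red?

Cross: CcRr × ccRR — consider each gene separately:
C gene: Cc × cc → 2 Cc, 2 cc → 2 C_ : 2 cc (out of 4)
R gene: Rr × RR → 2 RR, 2 Rr → 4 R_ (out of 4)
Genotype classes (out of 4 × 4 = 16): C_R_ = 2×4 = 8; ccR_ = 2×4 = 8
Apply the phenotype rules: C_R_ (8) → red; ccR_ (8) → white
Phenotype counts (out of 16): 8 red, 8 white
red: 8 out of 16 → fraction 1/2
Expected count = 1/2 × 928 = 464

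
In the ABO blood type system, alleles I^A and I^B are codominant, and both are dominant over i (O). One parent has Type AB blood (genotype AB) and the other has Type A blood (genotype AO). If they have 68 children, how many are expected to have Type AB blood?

Cross: AB × AO
Possible offspring genotypes: 1 AA, 1 AO, 1 AB, 1 BO
Blood type counts: 2 Type A, 1 Type AB, 1 Type B
Probability of Type AB: 1/4
Expected count = 1/4 × 68 = 17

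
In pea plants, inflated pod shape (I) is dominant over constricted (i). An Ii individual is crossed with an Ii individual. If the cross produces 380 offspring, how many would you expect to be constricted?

Punnett square for Ii × Ii:
Offspring genotypes: 1 II, 2 Ii, 1 ii
inflated: 3, constricted: 1
constricted: 1 out of 4 → fraction 1/4
Expected count = 1/4 × 380 = 95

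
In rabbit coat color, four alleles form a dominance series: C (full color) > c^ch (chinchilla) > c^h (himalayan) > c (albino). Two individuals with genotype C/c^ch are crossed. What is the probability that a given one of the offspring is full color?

Cross: C/c^ch × C/c^ch
Allele dominance: C > c^ch > c^h > c
Offspring genotypes: 1 C/C, 2 C/c^ch, 1 c^ch/c^ch
Phenotype counts: 3 full color, 1 chinchilla
full color: 3 out of 4
Probability: 3/4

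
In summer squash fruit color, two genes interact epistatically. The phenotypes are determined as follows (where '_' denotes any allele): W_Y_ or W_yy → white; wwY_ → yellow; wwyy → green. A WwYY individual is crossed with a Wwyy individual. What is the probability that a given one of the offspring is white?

Cross: WwYY × Wwyy — consider each gene separately:
W gene: Ww × Ww → 1 WW, 2 Ww, 1 ww → 3 W_ : 1 ww (out of 4)
Y gene: YY × yy → 4 Yy → 4 Y_ (out of 4)
Genotype classes (out of 4 × 4 = 16): W_Y_ = 3×4 = 12; wwY_ = 1×4 = 4
Apply the phenotype rules: W_Y_ (12) → white; wwY_ (4) → yellow
Phenotype counts (out of 16): 12 white, 4 yellow
white: 12 out of 16
Probability: 12/16 = 3/4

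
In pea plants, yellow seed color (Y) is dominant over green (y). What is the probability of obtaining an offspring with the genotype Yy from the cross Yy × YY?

Punnett square for Yy × YY:
Offspring genotypes: 2 YY, 2 Yy
Total offspring: 4
Count with target: 2
Probability: 2/4 = 1/2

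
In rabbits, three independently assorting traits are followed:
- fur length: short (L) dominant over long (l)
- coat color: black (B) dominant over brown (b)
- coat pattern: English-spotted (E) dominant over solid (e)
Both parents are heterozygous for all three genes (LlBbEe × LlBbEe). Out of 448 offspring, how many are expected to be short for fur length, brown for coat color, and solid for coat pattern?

Trihybrid cross: LlBbEe × LlBbEe
Each trait segregates independently with a 3:1 phenotypic ratio, so each gene contributes 3/4 (dominant) or 1/4 (recessive).
Target: short (fur length), brown (coat color), solid (coat pattern)
Probability = product of independent per-trait probabilities
= 3/4 × 1/4 × 1/4 = 3/64
Expected count = 3/64 × 448 = 21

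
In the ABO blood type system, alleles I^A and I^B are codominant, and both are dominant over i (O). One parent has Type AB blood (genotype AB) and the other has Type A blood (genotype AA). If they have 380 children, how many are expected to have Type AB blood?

Cross: AB × AA
Possible offspring genotypes: 2 AA, 2 AB
Blood type counts: 2 Type A, 2 Type AB
Probability of Type AB: 2/4 = 1/2
Expected count = 1/2 × 380 = 190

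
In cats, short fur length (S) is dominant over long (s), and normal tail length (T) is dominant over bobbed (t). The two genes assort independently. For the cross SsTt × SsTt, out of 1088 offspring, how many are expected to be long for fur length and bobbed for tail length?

Dihybrid cross SsTt × SsTt — consider each gene separately:
fur length: Ss × Ss → 1 SS, 2 Ss, 1 ss → 3 S_ : 1 ss (out of 4)
tail length: Tt × Tt → 1 TT, 2 Tt, 1 tt → 3 T_ : 1 tt (out of 4)
Looking for: long (ss) and bobbed (tt)
P(long) = 1/4, P(bobbed) = 1/4
P(both) = 1/4 × 1/4 = 1/16
Expected count = 1/16 × 1088 = 68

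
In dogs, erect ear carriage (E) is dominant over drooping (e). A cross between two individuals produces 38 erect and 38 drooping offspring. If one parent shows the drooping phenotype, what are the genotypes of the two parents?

Observed offspring: 38 erect, 38 drooping
The observed ratio simplifies to 1:1. One parent shows drooping, so its genotype must be ee. A 1:1 offspring split requires the other parent to be heterozygous (Ee).
Parent genotypes: ee × Ee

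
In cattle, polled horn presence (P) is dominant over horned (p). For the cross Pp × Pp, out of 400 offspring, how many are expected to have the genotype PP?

Punnett square for Pp × Pp:
Offspring genotypes: 1 PP, 2 Pp, 1 pp
Total offspring: 4
Count with target: 1
Probability: 1/4
Expected count = 1/4 × 400 = 100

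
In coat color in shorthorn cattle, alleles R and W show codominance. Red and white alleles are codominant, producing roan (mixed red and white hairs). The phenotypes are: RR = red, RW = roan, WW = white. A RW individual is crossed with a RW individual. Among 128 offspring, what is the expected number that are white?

Punnett square for RW × RW:
Offspring genotypes: 1 RR, 2 RW, 1 WW
Phenotype counts: 1 red, 2 roan, 1 white
white: 1 out of 4 → fraction 1/4
Expected count = 1/4 × 128 = 32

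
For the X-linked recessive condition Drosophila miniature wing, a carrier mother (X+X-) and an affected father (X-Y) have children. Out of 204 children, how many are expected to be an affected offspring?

Cross: X+X- × X-Y
Offspring: 1 X+X-, 1 X+Y, 1 X-X-, 1 X-Y
Probability of an affected offspring: 2/4 = 1/2
Expected count = 1/2 × 204 = 102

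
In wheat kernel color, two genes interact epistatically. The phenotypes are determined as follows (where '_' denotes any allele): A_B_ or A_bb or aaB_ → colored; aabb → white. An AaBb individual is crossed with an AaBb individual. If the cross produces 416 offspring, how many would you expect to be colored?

Cross: AaBb × AaBb — consider each gene separately:
A gene: Aa × Aa → 1 AA, 2 Aa, 1 aa → 3 A_ : 1 aa (out of 4)
B gene: Bb × Bb → 1 BB, 2 Bb, 1 bb → 3 B_ : 1 bb (out of 4)
Genotype classes (out of 4 × 4 = 16): A_B_ = 3×3 = 9; A_bb = 3×1 = 3; aaB_ = 1×3 = 3; aabb = 1×1 = 1
Apply the phenotype rules: A_B_ (9) + A_bb (3) + aaB_ (3) → colored; aabb (1) → white
Phenotype counts (out of 16): 15 colored, 1 white
colored: 15 out of 16 → fraction 15/16
Expected count = 15/16 × 416 = 390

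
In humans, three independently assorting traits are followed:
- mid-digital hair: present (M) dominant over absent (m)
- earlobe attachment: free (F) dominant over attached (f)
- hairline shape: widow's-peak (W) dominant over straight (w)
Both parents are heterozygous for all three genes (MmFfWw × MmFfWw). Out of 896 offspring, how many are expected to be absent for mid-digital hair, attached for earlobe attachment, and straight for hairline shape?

Trihybrid cross: MmFfWw × MmFfWw
Each trait segregates independently with a 3:1 phenotypic ratio, so each gene contributes 3/4 (dominant) or 1/4 (recessive).
Target: absent (mid-digital hair), attached (earlobe attachment), straight (hairline shape)
Probability = product of independent per-trait probabilities
= 1/4 × 1/4 × 1/4 = 1/64
Expected count = 1/64 × 896 = 14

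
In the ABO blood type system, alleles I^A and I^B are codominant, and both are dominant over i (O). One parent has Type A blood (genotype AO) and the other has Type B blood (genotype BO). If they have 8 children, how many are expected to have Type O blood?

Cross: AO × BO
Possible offspring genotypes: 1 AB, 1 AO, 1 BO, 1 OO
Blood type counts: 1 Type AB, 1 Type A, 1 Type B, 1 Type O
Probability of Type O: 1/4
Expected count = 1/4 × 8 = 2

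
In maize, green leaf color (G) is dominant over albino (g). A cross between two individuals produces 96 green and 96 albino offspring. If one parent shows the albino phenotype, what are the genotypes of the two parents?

Observed offspring: 96 green, 96 albino
The observed ratio simplifies to 1:1. One parent shows albino, so its genotype must be gg. A 1:1 offspring split requires the other parent to be heterozygous (Gg).
Parent genotypes: gg × Gg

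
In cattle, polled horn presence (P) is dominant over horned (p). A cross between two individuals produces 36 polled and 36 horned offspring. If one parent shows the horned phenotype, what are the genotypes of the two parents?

Observed offspring: 36 polled, 36 horned
The observed ratio simplifies to 1:1. One parent shows horned, so its genotype must be pp. A 1:1 offspring split requires the other parent to be heterozygous (Pp).
Parent genotypes: pp × Pp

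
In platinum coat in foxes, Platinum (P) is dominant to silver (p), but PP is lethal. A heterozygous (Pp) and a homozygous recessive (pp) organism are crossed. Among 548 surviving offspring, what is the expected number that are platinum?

Cross: Pp × pp
Punnett square offspring (before lethality): 2 Pp, 2 pp
No PP offspring are produced in this cross.
platinum: 2 out of 4 → fraction 1/2
Expected count = 1/2 × 548 = 274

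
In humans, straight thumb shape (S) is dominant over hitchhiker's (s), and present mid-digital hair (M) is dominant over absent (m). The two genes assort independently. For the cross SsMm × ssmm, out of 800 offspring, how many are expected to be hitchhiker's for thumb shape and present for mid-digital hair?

Dihybrid cross SsMm × ssmm — consider each gene separately:
thumb shape: Ss × ss → 2 Ss, 2 ss → 2 S_ : 2 ss (out of 4)
mid-digital hair: Mm × mm → 2 Mm, 2 mm → 2 M_ : 2 mm (out of 4)
Looking for: hitchhiker's (ss) and present (M_)
P(hitchhiker's) = 2/4, P(present) = 2/4
P(both) = 2/4 × 2/4 = 4/16 = 1/4
Expected count = 1/4 × 800 = 200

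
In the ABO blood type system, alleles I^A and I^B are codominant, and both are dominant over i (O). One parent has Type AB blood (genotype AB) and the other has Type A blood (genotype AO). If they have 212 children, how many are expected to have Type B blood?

Cross: AB × AO
Possible offspring genotypes: 1 AA, 1 AO, 1 AB, 1 BO
Blood type counts: 2 Type A, 1 Type AB, 1 Type B
Probability of Type B: 1/4
Expected count = 1/4 × 212 = 53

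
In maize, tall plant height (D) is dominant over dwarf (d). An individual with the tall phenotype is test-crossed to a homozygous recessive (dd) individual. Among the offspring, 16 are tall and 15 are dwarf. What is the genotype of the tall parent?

Test cross: ? × dd
Offspring: 16 tall, 15 dwarf — approximately 1:1.
A 1:1 ratio in a test cross indicates the unknown parent is heterozygous (Dd).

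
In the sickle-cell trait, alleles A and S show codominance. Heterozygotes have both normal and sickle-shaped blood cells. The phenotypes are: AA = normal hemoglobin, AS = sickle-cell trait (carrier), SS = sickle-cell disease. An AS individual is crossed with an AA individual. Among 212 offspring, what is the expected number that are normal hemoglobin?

Punnett square for AS × AA:
Offspring genotypes: 2 AA, 2 AS
Phenotype counts: 2 normal hemoglobin, 2 sickle-cell trait (carrier)
normal hemoglobin: 2 out of 4 → fraction 1/2
Expected count = 1/2 × 212 = 106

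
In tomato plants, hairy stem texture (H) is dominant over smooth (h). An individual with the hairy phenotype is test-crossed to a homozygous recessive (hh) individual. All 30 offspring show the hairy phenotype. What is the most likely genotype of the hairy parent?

Test cross: ? × hh
All offspring are hairy.
If the unknown parent were heterozygous (Hh), about half of 30 offspring would be smooth; none are. The unknown parent is most likely homozygous dominant (HH).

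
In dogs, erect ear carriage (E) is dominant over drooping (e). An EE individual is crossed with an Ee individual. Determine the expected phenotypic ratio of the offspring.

Punnett square for EE × Ee:
Offspring genotypes: 2 EE, 2 Ee
erect: 4, drooping: 0
Ratio: all erect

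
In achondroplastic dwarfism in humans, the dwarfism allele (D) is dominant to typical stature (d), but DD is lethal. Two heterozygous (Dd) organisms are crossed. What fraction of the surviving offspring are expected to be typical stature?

Cross: Dd × Dd
Punnett square offspring (before lethality): 1 DD, 2 Dd, 1 dd
The DD genotype is lethal (embryos die); surviving offspring: 2 Dd, 1 dd
typical stature: 1 out of 3
Probability: 1/3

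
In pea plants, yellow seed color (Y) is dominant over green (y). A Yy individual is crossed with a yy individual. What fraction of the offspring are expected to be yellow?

Punnett square for Yy × yy:
Offspring genotypes: 2 Yy, 2 yy
yellow: 2, green: 2
yellow: 2 out of 4
Probability: 2/4 = 1/2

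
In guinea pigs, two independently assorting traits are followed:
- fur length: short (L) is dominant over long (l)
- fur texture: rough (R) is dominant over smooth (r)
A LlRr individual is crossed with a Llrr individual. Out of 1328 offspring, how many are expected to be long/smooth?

Dihybrid cross LlRr × Llrr — consider each gene separately:
fur length: Ll × Ll → 1 LL, 2 Ll, 1 ll → 3 L_ : 1 ll (out of 4)
fur texture: Rr × rr → 2 Rr, 2 rr → 2 R_ : 2 rr (out of 4)
Combine (counts out of 4 × 4 = 16): short/rough (L_R_) = 3×2 = 6; short/smooth (L_rr) = 3×2 = 6; long/rough (llR_) = 1×2 = 2; long/smooth (llrr) = 1×2 = 2
Phenotype counts (out of 16): 6 short/rough, 6 short/smooth, 2 long/rough, 2 long/smooth
long/smooth: 2 out of 16 → fraction 1/8
Expected count = 1/8 × 1328 = 166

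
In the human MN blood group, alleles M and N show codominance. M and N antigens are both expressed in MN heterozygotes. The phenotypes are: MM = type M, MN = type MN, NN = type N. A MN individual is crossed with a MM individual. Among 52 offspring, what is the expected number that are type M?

Punnett square for MN × MM:
Offspring genotypes: 2 MM, 2 MN
Phenotype counts: 2 type M, 2 type MN
type M: 2 out of 4 → fraction 1/2
Expected count = 1/2 × 52 = 26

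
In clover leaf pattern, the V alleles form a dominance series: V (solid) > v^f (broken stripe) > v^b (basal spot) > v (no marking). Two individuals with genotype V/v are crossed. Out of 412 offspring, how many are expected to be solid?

Cross: V/v × V/v
Allele dominance: V > v^f > v^b > v
Offspring genotypes: 1 V/V, 2 V/v, 1 v/v
Phenotype counts: 3 solid, 1 unmarked
solid: 3 out of 4 → fraction 3/4
Expected count = 3/4 × 412 = 309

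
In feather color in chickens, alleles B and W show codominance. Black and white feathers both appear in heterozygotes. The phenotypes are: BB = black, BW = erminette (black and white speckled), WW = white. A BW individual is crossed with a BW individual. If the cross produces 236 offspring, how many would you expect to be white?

Punnett square for BW × BW:
Offspring genotypes: 1 BB, 2 BW, 1 WW
Phenotype counts: 1 black, 2 erminette (black and white speckled), 1 white
white: 1 out of 4 → fraction 1/4
Expected count = 1/4 × 236 = 59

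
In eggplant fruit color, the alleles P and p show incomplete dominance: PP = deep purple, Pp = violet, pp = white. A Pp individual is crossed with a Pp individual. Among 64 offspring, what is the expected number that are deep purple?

Punnett square for Pp × Pp:
Offspring genotypes: 1 PP, 2 Pp, 1 pp
Phenotype counts: 1 deep purple, 2 violet, 1 white
deep purple: 1 out of 4 → fraction 1/4
Expected count = 1/4 × 64 = 16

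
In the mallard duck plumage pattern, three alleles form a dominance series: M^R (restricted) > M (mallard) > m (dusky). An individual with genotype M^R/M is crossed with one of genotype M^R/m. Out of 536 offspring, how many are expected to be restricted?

Cross: M^R/M × M^R/m
Allele dominance: M^R > M > m
Offspring genotypes: 1 M^R/M^R, 1 M^R/m, 1 M^R/M, 1 M/m
Phenotype counts: 3 restricted, 1 mallard
restricted: 3 out of 4 → fraction 3/4
Expected count = 3/4 × 536 = 402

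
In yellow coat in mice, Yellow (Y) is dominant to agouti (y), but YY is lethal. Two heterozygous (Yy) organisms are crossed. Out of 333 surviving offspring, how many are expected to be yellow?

Cross: Yy × Yy
Punnett square offspring (before lethality): 1 YY, 2 Yy, 1 yy
The YY genotype is lethal (embryos die); surviving offspring: 2 Yy, 1 yy
yellow: 2 out of 3 → fraction 2/3
Expected count = 2/3 × 333 = 222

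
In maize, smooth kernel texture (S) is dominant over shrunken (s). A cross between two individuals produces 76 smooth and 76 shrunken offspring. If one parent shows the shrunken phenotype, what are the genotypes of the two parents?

Observed offspring: 76 smooth, 76 shrunken
The observed ratio simplifies to 1:1. One parent shows shrunken, so its genotype must be ss. A 1:1 offspring split requires the other parent to be heterozygous (Ss).
Parent genotypes: ss × Ss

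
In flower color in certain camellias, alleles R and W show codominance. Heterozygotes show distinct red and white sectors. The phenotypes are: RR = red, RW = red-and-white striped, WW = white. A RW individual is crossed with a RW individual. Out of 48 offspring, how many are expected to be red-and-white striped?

Punnett square for RW × RW:
Offspring genotypes: 1 RR, 2 RW, 1 WW
Phenotype counts: 1 red, 2 red-and-white striped, 1 white
red-and-white striped: 2 out of 4 → fraction 1/2
Expected count = 1/2 × 48 = 24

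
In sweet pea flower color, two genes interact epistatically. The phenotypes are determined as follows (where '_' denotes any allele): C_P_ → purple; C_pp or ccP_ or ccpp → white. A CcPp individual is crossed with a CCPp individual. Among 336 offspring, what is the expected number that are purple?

Cross: CcPp × CCPp — consider each gene separately:
C gene: Cc × CC → 2 CC, 2 Cc → 4 C_ (out of 4)
P gene: Pp × Pp → 1 PP, 2 Pp, 1 pp → 3 P_ : 1 pp (out of 4)
Genotype classes (out of 4 × 4 = 16): C_P_ = 4×3 = 12; C_pp = 4×1 = 4
Apply the phenotype rules: C_P_ (12) → purple; C_pp (4) → white
Phenotype counts (out of 16): 12 purple, 4 white
purple: 12 out of 16 → fraction 3/4
Expected count = 3/4 × 336 = 252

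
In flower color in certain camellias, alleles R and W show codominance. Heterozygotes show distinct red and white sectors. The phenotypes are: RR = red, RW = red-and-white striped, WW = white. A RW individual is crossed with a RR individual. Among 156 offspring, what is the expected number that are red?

Punnett square for RW × RR:
Offspring genotypes: 2 RR, 2 RW
Phenotype counts: 2 red, 2 red-and-white striped
red: 2 out of 4 → fraction 1/2
Expected count = 1/2 × 156 = 78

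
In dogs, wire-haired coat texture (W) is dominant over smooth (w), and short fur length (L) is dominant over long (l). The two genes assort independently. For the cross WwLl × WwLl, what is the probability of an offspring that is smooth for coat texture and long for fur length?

Dihybrid cross WwLl × WwLl — consider each gene separately:
coat texture: Ww × Ww → 1 WW, 2 Ww, 1 ww → 3 W_ : 1 ww (out of 4)
fur length: Ll × Ll → 1 LL, 2 Ll, 1 ll → 3 L_ : 1 ll (out of 4)
Looking for: smooth (ww) and long (ll)
P(smooth) = 1/4, P(long) = 1/4
P(both) = 1/4 × 1/4 = 1/16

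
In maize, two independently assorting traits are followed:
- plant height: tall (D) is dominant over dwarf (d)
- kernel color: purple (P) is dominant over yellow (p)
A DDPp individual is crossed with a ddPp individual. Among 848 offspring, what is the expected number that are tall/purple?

Dihybrid cross DDPp × ddPp — consider each gene separately:
plant height: DD × dd → 4 Dd → 4 D_ (out of 4)
kernel color: Pp × Pp → 1 PP, 2 Pp, 1 pp → 3 P_ : 1 pp (out of 4)
Combine (counts out of 4 × 4 = 16): tall/purple (D_P_) = 4×3 = 12; tall/yellow (D_pp) = 4×1 = 4
Phenotype counts (out of 16): 12 tall/purple, 4 tall/yellow
tall/purple: 12 out of 16 → fraction 3/4
Expected count = 3/4 × 848 = 636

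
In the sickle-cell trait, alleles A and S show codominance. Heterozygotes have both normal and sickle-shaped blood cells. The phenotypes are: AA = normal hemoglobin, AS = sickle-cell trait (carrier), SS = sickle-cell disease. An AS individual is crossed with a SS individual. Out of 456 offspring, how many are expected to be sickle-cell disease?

Punnett square for AS × SS:
Offspring genotypes: 2 AS, 2 SS
Phenotype counts: 2 sickle-cell trait (carrier), 2 sickle-cell disease
sickle-cell disease: 2 out of 4 → fraction 1/2
Expected count = 1/2 × 456 = 228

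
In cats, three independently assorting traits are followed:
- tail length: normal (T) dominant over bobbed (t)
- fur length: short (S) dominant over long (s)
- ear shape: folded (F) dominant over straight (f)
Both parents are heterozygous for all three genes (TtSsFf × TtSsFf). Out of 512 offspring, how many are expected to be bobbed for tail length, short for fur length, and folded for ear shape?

Trihybrid cross: TtSsFf × TtSsFf
Each trait segregates independently with a 3:1 phenotypic ratio, so each gene contributes 3/4 (dominant) or 1/4 (recessive).
Target: bobbed (tail length), short (fur length), folded (ear shape)
Probability = product of independent per-trait probabilities
= 1/4 × 3/4 × 3/4 = 9/64
Expected count = 9/64 × 512 = 72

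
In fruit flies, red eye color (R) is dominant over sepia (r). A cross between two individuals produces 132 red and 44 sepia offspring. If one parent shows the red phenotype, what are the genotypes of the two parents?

Observed offspring: 132 red, 44 sepia
The observed ratio simplifies to 3:1. Sepia (rr) offspring appear, so each parent must contribute one r allele. The parent stated to show red carries R, so it is Rr. The other parent is then either Rr or rr: Rr × rr would give a 1:1 split, whereas Rr × Rr gives 3:1 — matching the data. So both parents are heterozygous (Rr × Rr).
Parent genotypes: Rr × Rr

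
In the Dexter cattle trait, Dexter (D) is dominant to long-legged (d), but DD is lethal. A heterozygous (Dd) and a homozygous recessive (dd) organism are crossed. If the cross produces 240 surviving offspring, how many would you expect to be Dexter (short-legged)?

Cross: Dd × dd
Punnett square offspring (before lethality): 2 Dd, 2 dd
No DD offspring are produced in this cross.
Dexter (short-legged): 2 out of 4 → fraction 1/2
Expected count = 1/2 × 240 = 120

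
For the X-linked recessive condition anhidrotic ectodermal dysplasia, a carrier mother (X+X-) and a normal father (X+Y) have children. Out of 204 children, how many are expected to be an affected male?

Cross: X+X- × X+Y
Offspring: 1 X+X+, 1 X+Y, 1 X+X-, 1 X-Y
Probability of an affected male: 1/4
Expected count = 1/4 × 204 = 51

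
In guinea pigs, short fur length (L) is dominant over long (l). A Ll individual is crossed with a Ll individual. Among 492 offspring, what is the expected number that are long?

Punnett square for Ll × Ll:
Offspring genotypes: 1 LL, 2 Ll, 1 ll
short: 3, long: 1
long: 1 out of 4 → fraction 1/4
Expected count = 1/4 × 492 = 123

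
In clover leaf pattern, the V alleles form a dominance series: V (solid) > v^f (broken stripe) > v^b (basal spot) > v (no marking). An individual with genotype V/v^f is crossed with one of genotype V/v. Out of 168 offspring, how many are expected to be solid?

Cross: V/v^f × V/v
Allele dominance: V > v^f > v^b > v
Offspring genotypes: 1 V/V, 1 V/v, 1 V/v^f, 1 v^f/v
Phenotype counts: 3 solid, 1 broken stripe
solid: 3 out of 4 → fraction 3/4
Expected count = 3/4 × 168 = 126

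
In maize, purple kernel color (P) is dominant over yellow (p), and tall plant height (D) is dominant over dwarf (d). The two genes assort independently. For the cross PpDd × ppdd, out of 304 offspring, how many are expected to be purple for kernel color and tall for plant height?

Dihybrid cross PpDd × ppdd — consider each gene separately:
kernel color: Pp × pp → 2 Pp, 2 pp → 2 P_ : 2 pp (out of 4)
plant height: Dd × dd → 2 Dd, 2 dd → 2 D_ : 2 dd (out of 4)
Looking for: purple (P_) and tall (D_)
P(purple) = 2/4, P(tall) = 2/4
P(both) = 2/4 × 2/4 = 4/16 = 1/4
Expected count = 1/4 × 304 = 76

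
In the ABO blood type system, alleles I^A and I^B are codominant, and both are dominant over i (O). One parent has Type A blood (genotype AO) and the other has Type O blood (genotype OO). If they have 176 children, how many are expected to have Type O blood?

Cross: AO × OO
Possible offspring genotypes: 2 AO, 2 OO
Blood type counts: 2 Type A, 2 Type O
Probability of Type O: 2/4 = 1/2
Expected count = 1/2 × 176 = 88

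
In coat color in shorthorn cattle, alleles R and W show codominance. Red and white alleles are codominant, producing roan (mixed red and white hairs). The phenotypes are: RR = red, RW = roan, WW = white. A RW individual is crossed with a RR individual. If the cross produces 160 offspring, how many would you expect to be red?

Punnett square for RW × RR:
Offspring genotypes: 2 RR, 2 RW
Phenotype counts: 2 red, 2 roan
red: 2 out of 4 → fraction 1/2
Expected count = 1/2 × 160 = 80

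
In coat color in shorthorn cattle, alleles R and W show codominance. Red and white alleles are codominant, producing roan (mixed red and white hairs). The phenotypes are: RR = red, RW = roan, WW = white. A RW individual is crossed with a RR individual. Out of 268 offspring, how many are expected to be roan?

Punnett square for RW × RR:
Offspring genotypes: 2 RR, 2 RW
Phenotype counts: 2 red, 2 roan
roan: 2 out of 4 → fraction 1/2
Expected count = 1/2 × 268 = 134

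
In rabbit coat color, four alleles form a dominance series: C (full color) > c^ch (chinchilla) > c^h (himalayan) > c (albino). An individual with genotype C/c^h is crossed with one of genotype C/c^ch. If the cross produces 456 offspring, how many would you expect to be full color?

Cross: C/c^h × C/c^ch
Allele dominance: C > c^ch > c^h > c
Offspring genotypes: 1 C/C, 1 C/c^ch, 1 C/c^h, 1 c^ch/c^h
Phenotype counts: 3 full color, 1 chinchilla
full color: 3 out of 4 → fraction 3/4
Expected count = 3/4 × 456 = 342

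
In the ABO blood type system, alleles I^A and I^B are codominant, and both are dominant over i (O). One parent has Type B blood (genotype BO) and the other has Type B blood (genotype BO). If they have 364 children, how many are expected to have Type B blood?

Cross: BO × BO
Possible offspring genotypes: 1 BB, 2 BO, 1 OO
Blood type counts: 3 Type B, 1 Type O
Probability of Type B: 3/4
Expected count = 3/4 × 364 = 273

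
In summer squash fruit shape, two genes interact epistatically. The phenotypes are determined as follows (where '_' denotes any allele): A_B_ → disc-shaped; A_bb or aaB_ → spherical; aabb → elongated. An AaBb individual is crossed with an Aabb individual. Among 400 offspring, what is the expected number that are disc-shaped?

Cross: AaBb × Aabb — consider each gene separately:
A gene: Aa × Aa → 1 AA, 2 Aa, 1 aa → 3 A_ : 1 aa (out of 4)
B gene: Bb × bb → 2 Bb, 2 bb → 2 B_ : 2 bb (out of 4)
Genotype classes (out of 4 × 4 = 16): A_B_ = 3×2 = 6; A_bb = 3×2 = 6; aaB_ = 1×2 = 2; aabb = 1×2 = 2
Apply the phenotype rules: A_B_ (6) → disc-shaped; A_bb (6) + aaB_ (2) → spherical; aabb (2) → elongated
Phenotype counts (out of 16): 6 disc-shaped, 8 spherical, 2 elongated
disc-shaped: 6 out of 16 → fraction 3/8
Expected count = 3/8 × 400 = 150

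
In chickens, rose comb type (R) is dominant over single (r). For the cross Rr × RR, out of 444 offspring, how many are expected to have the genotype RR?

Punnett square for Rr × RR:
Offspring genotypes: 2 RR, 2 Rr
Total offspring: 4
Count with target: 2
Probability: 2/4 = 1/2
Expected count = 1/2 × 444 = 222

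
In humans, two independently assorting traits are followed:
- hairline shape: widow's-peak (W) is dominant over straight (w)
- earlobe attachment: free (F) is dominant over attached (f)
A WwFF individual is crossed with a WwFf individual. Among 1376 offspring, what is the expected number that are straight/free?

Dihybrid cross WwFF × WwFf — consider each gene separately:
hairline shape: Ww × Ww → 1 WW, 2 Ww, 1 ww → 3 W_ : 1 ww (out of 4)
earlobe attachment: FF × Ff → 2 FF, 2 Ff → 4 F_ (out of 4)
Combine (counts out of 4 × 4 = 16): widow's-peak/free (W_F_) = 3×4 = 12; straight/free (wwF_) = 1×4 = 4
Phenotype counts (out of 16): 12 widow's-peak/free, 4 straight/free
straight/free: 4 out of 16 → fraction 1/4
Expected count = 1/4 × 1376 = 344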